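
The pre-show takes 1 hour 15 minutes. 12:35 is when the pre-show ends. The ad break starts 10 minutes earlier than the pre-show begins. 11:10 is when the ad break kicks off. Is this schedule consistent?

The pre-show starts at 12:35 − 75 min = 11:20.
The ad break starts at 11:20 − 10 min = 11:10.
That matches the stated 11:10, so the schedule is consistent.

Yes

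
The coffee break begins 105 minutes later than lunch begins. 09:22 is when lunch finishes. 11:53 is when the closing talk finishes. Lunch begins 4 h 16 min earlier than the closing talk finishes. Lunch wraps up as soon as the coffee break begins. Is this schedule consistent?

Lunch starts at 11:53 − 256 min = 07:37.
The coffee break starts at 07:37 + 105 min = 09:22.
So lunch ends at 09:22.
That matches the stated 09:22, so the schedule is consistent.

Yes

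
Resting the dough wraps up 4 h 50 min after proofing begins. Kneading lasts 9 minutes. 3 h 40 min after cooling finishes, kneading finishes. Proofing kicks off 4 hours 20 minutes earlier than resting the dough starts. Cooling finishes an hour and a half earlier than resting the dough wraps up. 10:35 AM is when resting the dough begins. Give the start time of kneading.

1:06 PM

Proofing starts at 10:35 AM − 260 min = 6:15 AM.
Resting the dough ends at 6:15 AM + 290 min = 11:05 AM.
Cooling ends at 11:05 AM − 90 min = 9:35 AM.
Kneading ends at 9:35 AM + 220 min = 1:15 PM.
Kneading starts at 1:15 PM − 9 min = 1:06 PM.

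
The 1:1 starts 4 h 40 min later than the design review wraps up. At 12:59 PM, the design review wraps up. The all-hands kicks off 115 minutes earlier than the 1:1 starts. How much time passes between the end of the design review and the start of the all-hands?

The 1:1 starts at 12:59 PM + 280 min = 5:39 PM.
The all-hands starts at 5:39 PM − 115 min = 3:44 PM.
From 12:59 PM to 3:44 PM is 2 h 45 min.

2 h 45 min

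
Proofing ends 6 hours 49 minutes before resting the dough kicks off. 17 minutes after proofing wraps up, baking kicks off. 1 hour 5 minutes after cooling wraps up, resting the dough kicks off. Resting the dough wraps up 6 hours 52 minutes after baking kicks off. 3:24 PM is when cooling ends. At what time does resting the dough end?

Resting the dough starts at 3:24 PM + 65 min = 4:29 PM.
Proofing ends at 4:29 PM − 409 min = 9:40 AM.
Baking starts at 9:40 AM + 17 min = 9:57 AM.
Resting the dough ends at 9:57 AM + 412 min = 4:49 PM.

4:49 PM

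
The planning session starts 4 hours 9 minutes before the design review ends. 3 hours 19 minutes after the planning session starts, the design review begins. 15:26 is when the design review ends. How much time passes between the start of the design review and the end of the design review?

The planning session starts at 15:26 − 249 min = 11:17.
The design review starts at 11:17 + 199 min = 14:36.
From 14:36 to 15:26 is 50 minutes.

50 minutes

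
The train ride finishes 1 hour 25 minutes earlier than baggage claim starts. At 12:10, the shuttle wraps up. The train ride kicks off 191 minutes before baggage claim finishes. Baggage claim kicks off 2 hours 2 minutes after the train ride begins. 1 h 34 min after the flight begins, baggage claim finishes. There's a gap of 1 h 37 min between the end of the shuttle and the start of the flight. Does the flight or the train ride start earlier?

the train ride

The flight starts at 12:10 + 97 min = 13:47.
Baggage claim ends at 13:47 + 94 min = 15:21.
The train ride starts at 15:21 − 191 min = 12:10.
The flight starts at 13:47 and the train ride starts at 12:10, so the train ride is first.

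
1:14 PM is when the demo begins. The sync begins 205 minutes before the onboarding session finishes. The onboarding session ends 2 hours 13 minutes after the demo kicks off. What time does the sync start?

The onboarding session ends at 1:14 PM + 133 min = 3:27 PM.
The sync starts at 3:27 PM − 205 min = 12:02 PM.

12:02 PM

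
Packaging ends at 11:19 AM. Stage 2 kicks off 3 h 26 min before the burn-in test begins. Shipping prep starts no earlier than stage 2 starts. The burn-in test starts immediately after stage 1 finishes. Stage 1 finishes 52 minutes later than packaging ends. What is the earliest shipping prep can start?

8:45 AM

Stage 1 ends at 11:19 AM + 52 min = 12:11 PM.
So the burn-in test starts at 12:11 PM.
Stage 2 starts at 12:11 PM − 206 min = 8:45 AM.
Shipping prep is bounded by stage 2, so the earliest it can start is 8:45 AM.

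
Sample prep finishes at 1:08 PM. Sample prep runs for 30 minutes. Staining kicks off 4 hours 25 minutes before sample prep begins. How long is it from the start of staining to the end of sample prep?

Sample prep starts at 1:08 PM − 30 min = 12:38 PM.
Staining starts at 12:38 PM − 265 min = 8:13 AM.
From 8:13 AM to 1:08 PM is 4 hours 55 minutes.

4 hours 55 minutes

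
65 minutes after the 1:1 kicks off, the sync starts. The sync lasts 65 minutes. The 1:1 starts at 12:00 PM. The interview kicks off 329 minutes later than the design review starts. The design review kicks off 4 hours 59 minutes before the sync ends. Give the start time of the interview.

2:40 PM

The sync starts at 12:00 PM + 65 min = 1:05 PM.
The sync ends at 1:05 PM + 65 min = 2:10 PM.
The design review starts at 2:10 PM − 299 min = 9:11 AM.
The interview starts at 9:11 AM + 329 min = 2:40 PM.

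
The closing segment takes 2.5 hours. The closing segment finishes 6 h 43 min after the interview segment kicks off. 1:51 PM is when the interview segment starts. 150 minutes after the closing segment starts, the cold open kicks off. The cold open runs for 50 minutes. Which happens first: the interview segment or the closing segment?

the interview segment

The closing segment ends at 1:51 PM + 403 min = 8:34 PM.
The closing segment starts at 8:34 PM − 150 min = 6:04 PM.
The interview segment starts at 1:51 PM and the closing segment starts at 6:04 PM, so the interview segment is first.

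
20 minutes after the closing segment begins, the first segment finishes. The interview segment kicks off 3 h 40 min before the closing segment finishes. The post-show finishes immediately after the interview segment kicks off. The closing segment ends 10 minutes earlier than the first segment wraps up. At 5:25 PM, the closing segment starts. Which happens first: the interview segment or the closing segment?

the interview segment

The first segment ends at 5:25 PM + 20 min = 5:45 PM.
The closing segment ends at 5:45 PM − 10 min = 5:35 PM.
The interview segment starts at 5:35 PM − 220 min = 1:55 PM.
The interview segment starts at 1:55 PM and the closing segment starts at 5:25 PM, so the interview segment is first.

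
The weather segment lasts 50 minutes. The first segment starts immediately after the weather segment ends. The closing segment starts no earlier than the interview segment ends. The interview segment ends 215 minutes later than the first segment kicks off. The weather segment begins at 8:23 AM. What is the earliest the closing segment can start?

The weather segment ends at 8:23 AM + 50 min = 9:13 AM.
So the first segment starts at 9:13 AM.
The interview segment ends at 9:13 AM + 215 min = 12:48 PM.
The closing segment is bounded by the interview segment, so the earliest it can start is 12:48 PM.

12:48 PM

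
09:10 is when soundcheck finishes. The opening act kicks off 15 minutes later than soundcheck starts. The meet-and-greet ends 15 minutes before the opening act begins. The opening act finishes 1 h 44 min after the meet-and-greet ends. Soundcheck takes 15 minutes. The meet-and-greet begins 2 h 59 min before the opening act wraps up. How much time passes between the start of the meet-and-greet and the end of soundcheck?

an hour and a half

Soundcheck starts at 09:10 − 15 min = 08:55.
The opening act starts at 08:55 + 15 min = 09:10.
The meet-and-greet ends at 09:10 − 15 min = 08:55.
The opening act ends at 08:55 + 104 min = 10:39.
The meet-and-greet starts at 10:39 − 179 min = 07:40.
From 07:40 to 09:10 is an hour and a half.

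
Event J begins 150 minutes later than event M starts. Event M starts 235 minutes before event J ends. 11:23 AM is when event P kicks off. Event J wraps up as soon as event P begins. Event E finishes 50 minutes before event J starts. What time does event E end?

Event J ends at 11:23 AM.
Event M starts at 11:23 AM − 235 min = 7:28 AM.
Event J starts at 7:28 AM + 150 min = 9:58 AM.
Event E ends at 9:58 AM − 50 min = 9:08 AM.

9:08 AM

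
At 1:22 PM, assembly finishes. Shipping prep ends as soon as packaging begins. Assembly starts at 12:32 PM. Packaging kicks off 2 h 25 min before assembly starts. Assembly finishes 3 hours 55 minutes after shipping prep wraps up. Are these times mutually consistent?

Packaging starts at 12:32 PM − 145 min = 10:07 AM.
So shipping prep ends at 10:07 AM.
Assembly ends at 10:07 AM + 235 min = 2:02 PM.
But assembly is also said to end at 1:22 PM — a 40-minute conflict.

No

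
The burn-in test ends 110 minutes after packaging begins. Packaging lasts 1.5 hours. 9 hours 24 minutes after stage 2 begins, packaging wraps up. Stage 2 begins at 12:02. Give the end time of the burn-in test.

21:46

Packaging ends at 12:02 + 564 min = 21:26.
Packaging starts at 21:26 − 90 min = 19:56.
The burn-in test ends at 19:56 + 110 min = 21:46.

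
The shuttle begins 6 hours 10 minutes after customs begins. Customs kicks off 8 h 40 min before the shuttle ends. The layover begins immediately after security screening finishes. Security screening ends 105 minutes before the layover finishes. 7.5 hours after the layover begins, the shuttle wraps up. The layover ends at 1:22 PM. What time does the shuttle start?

4:37 PM

Security screening ends at 1:22 PM − 105 min = 11:37 AM.
So the layover starts at 11:37 AM.
The shuttle ends at 11:37 AM + 450 min = 7:07 PM.
Customs starts at 7:07 PM − 520 min = 10:27 AM.
The shuttle starts at 10:27 AM + 370 min = 4:37 PM.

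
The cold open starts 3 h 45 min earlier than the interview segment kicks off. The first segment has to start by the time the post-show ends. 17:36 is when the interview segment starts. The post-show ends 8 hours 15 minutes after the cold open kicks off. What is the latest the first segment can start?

22:06

The cold open starts at 17:36 − 225 min = 13:51.
The post-show ends at 13:51 + 495 min = 22:06.
The first segment is bounded by the post-show, so the latest it can start is 22:06.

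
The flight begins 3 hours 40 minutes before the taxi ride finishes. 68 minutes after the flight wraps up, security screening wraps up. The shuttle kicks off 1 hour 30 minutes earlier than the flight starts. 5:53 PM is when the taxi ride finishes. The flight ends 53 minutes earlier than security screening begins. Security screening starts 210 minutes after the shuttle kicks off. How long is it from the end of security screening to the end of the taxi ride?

The flight starts at 5:53 PM − 220 min = 2:13 PM.
The shuttle starts at 2:13 PM − 90 min = 12:43 PM.
Security screening starts at 12:43 PM + 210 min = 4:13 PM.
The flight ends at 4:13 PM − 53 min = 3:20 PM.
Security screening ends at 3:20 PM + 68 min = 4:28 PM.
From 4:28 PM to 5:53 PM is 1 hour 25 minutes.

1 hour 25 minutes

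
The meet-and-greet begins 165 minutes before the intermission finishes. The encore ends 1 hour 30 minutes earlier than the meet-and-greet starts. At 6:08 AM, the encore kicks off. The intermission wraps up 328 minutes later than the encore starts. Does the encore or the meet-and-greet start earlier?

The intermission ends at 6:08 AM + 328 min = 11:36 AM.
The meet-and-greet starts at 11:36 AM − 165 min = 8:51 AM.
The encore starts at 6:08 AM and the meet-and-greet starts at 8:51 AM, so the encore is first.

the encore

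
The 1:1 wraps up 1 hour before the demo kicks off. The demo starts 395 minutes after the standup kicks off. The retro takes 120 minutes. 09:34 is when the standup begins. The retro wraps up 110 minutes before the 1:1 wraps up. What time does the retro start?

The demo starts at 09:34 + 395 min = 16:09.
The 1:1 ends at 16:09 − 60 min = 15:09.
The retro ends at 15:09 − 110 min = 13:19.
The retro starts at 13:19 − 120 min = 11:19.

11:19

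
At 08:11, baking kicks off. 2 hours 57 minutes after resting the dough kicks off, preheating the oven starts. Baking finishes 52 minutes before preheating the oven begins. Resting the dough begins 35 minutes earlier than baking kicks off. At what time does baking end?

Resting the dough starts at 08:11 − 35 min = 07:36.
Preheating the oven starts at 07:36 + 177 min = 10:33.
Baking ends at 10:33 − 52 min = 09:41.

09:41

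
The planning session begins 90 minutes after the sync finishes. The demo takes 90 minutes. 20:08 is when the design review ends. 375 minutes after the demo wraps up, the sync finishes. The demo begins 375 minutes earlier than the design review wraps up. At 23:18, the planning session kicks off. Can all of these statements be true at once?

The demo starts at 20:08 − 375 min = 13:53.
The demo ends at 13:53 + 90 min = 15:23.
The sync ends at 15:23 + 375 min = 21:38.
The planning session starts at 21:38 + 90 min = 23:08.
But the planning session is also said to start at 23:18 — a 10-minute conflict.

No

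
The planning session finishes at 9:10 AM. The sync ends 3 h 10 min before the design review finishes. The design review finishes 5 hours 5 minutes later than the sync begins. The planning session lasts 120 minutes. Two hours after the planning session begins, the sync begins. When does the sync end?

The planning session starts at 9:10 AM − 120 min = 7:10 AM.
The sync starts at 7:10 AM + 120 min = 9:10 AM.
The design review ends at 9:10 AM + 305 min = 2:15 PM.
The sync ends at 2:15 PM − 190 min = 11:05 AM.

11:05 AM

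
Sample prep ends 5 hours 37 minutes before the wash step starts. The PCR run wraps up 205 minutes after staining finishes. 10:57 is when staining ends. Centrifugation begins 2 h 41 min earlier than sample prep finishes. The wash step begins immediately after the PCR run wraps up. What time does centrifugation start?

06:04

The PCR run ends at 10:57 + 205 min = 14:22.
So the wash step starts at 14:22.
Sample prep ends at 14:22 − 337 min = 08:45.
Centrifugation starts at 08:45 − 161 min = 06:04.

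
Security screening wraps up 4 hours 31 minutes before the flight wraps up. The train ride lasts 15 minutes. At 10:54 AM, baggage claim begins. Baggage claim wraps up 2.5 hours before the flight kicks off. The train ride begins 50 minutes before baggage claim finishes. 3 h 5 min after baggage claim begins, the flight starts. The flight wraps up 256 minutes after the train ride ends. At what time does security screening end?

The flight starts at 10:54 AM + 185 min = 1:59 PM.
Baggage claim ends at 1:59 PM − 150 min = 11:29 AM.
The train ride starts at 11:29 AM − 50 min = 10:39 AM.
The train ride ends at 10:39 AM + 15 min = 10:54 AM.
The flight ends at 10:54 AM + 256 min = 3:10 PM.
Security screening ends at 3:10 PM − 271 min = 10:39 AM.

10:39 AM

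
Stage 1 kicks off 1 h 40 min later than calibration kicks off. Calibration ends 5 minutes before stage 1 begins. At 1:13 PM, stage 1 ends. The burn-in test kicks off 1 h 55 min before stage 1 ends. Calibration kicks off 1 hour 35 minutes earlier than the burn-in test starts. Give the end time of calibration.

The burn-in test starts at 1:13 PM − 115 min = 11:18 AM.
Calibration starts at 11:18 AM − 95 min = 9:43 AM.
Stage 1 starts at 9:43 AM + 100 min = 11:23 AM.
Calibration ends at 11:23 AM − 5 min = 11:18 AM.

11:18 AM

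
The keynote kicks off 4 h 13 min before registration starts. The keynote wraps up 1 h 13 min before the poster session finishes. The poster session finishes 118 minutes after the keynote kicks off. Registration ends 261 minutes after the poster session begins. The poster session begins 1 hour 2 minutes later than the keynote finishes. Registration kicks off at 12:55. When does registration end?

The keynote starts at 12:55 − 253 min = 08:42.
The poster session ends at 08:42 + 118 min = 10:40.
The keynote ends at 10:40 − 73 min = 09:27.
The poster session starts at 09:27 + 62 min = 10:29.
Registration ends at 10:29 + 261 min = 14:50.

14:50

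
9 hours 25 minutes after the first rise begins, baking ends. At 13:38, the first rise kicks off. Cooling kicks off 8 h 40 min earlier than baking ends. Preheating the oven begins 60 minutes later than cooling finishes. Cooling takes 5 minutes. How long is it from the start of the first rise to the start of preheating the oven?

Baking ends at 13:38 + 565 min = 23:03.
Cooling starts at 23:03 − 520 min = 14:23.
Cooling ends at 14:23 + 5 min = 14:28.
Preheating the oven starts at 14:28 + 60 min = 15:28.
From 13:38 to 15:28 is 1 hour 50 minutes.

1 hour 50 minutes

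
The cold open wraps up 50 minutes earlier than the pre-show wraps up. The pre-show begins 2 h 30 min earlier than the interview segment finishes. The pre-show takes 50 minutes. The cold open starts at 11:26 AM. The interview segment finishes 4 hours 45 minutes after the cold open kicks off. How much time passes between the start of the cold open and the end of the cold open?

The interview segment ends at 11:26 AM + 285 min = 4:11 PM.
The pre-show starts at 4:11 PM − 150 min = 1:41 PM.
The pre-show ends at 1:41 PM + 50 min = 2:31 PM.
The cold open ends at 2:31 PM − 50 min = 1:41 PM.
From 11:26 AM to 1:41 PM is 2 hours 15 minutes.

2 hours 15 minutes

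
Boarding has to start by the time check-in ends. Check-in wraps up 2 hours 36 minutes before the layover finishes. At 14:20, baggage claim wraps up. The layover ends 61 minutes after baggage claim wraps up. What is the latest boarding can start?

12:45

The layover ends at 14:20 + 61 min = 15:21.
Check-in ends at 15:21 − 156 min = 12:45.
Boarding is bounded by check-in, so the latest it can start is 12:45.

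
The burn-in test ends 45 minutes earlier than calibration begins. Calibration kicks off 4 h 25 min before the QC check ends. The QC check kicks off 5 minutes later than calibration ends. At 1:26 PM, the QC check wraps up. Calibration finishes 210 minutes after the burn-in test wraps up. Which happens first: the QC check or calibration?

calibration

Calibration starts at 1:26 PM − 265 min = 9:01 AM.
The burn-in test ends at 9:01 AM − 45 min = 8:16 AM.
Calibration ends at 8:16 AM + 210 min = 11:46 AM.
The QC check starts at 11:46 AM + 5 min = 11:51 AM.
The QC check starts at 11:51 AM and calibration starts at 9:01 AM, so calibration is first.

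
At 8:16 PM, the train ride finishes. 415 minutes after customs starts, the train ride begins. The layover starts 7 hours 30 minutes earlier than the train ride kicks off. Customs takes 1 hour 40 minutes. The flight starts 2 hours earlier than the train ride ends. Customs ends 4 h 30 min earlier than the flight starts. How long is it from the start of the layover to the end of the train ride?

The flight starts at 8:16 PM − 120 min = 6:16 PM.
Customs ends at 6:16 PM − 270 min = 1:46 PM.
Customs starts at 1:46 PM − 100 min = 12:06 PM.
The train ride starts at 12:06 PM + 415 min = 7:01 PM.
The layover starts at 7:01 PM − 450 min = 11:31 AM.
From 11:31 AM to 8:16 PM is 8 hours 45 minutes.

8 hours 45 minutes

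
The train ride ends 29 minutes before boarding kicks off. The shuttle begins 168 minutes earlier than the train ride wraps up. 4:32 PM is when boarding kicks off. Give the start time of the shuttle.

1:15 PM

The train ride ends at 4:32 PM − 29 min = 4:03 PM.
The shuttle starts at 4:03 PM − 168 min = 1:15 PM.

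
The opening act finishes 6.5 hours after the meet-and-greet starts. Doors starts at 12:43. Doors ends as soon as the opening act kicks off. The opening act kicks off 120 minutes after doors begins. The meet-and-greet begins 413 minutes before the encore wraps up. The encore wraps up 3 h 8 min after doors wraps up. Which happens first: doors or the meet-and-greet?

the meet-and-greet

The opening act starts at 12:43 + 120 min = 14:43.
So doors ends at 14:43.
The encore ends at 14:43 + 188 min = 17:51.
The meet-and-greet starts at 17:51 − 413 min = 10:58.
Doors starts at 12:43 and the meet-and-greet starts at 10:58, so the meet-and-greet is first.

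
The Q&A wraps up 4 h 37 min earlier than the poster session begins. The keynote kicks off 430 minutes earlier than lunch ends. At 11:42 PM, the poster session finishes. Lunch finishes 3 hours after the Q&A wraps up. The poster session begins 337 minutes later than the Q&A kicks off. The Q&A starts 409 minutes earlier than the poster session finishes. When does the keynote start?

1:43 PM

The Q&A starts at 11:42 PM − 409 min = 4:53 PM.
The poster session starts at 4:53 PM + 337 min = 10:30 PM.
The Q&A ends at 10:30 PM − 277 min = 5:53 PM.
Lunch ends at 5:53 PM + 180 min = 8:53 PM.
The keynote starts at 8:53 PM − 430 min = 1:43 PM.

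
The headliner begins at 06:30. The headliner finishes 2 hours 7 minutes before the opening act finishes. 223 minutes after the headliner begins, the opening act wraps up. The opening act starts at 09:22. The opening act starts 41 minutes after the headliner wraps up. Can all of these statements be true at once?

No

The opening act ends at 06:30 + 223 min = 10:13.
The headliner ends at 10:13 − 127 min = 08:06.
The opening act starts at 08:06 + 41 min = 08:47.
But the opening act is also said to start at 09:22 — a 35-minute conflict.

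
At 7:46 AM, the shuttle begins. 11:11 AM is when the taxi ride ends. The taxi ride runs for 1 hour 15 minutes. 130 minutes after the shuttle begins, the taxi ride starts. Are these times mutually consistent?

Yes

The taxi ride starts at 7:46 AM + 130 min = 9:56 AM.
The taxi ride ends at 9:56 AM + 75 min = 11:11 AM.
That matches the stated 11:11 AM, so the schedule is consistent.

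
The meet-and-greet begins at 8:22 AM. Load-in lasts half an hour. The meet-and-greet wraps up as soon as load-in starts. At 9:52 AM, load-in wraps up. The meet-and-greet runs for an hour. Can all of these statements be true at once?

Load-in starts at 9:52 AM − 30 min = 9:22 AM.
So the meet-and-greet ends at 9:22 AM.
The meet-and-greet starts at 9:22 AM − 60 min = 8:22 AM.
That matches the stated 8:22 AM, so the schedule is consistent.

Yes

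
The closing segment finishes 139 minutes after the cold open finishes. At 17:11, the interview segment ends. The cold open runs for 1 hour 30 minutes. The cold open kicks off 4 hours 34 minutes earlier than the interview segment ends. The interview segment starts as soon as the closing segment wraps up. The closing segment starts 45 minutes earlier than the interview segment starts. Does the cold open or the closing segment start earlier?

the cold open

The cold open starts at 17:11 − 274 min = 12:37.
The cold open ends at 12:37 + 90 min = 14:07.
The closing segment ends at 14:07 + 139 min = 16:26.
So the interview segment starts at 16:26.
The closing segment starts at 16:26 − 45 min = 15:41.
The cold open starts at 12:37 and the closing segment starts at 15:41, so the cold open is first.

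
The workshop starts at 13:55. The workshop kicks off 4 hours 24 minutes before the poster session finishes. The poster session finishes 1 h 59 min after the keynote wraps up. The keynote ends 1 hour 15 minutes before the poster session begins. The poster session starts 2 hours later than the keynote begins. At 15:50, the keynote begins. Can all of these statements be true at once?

The poster session starts at 15:50 + 120 min = 17:50.
The keynote ends at 17:50 − 75 min = 16:35.
The poster session ends at 16:35 + 119 min = 18:34.
The workshop starts at 18:34 − 264 min = 14:10.
But the workshop is also said to start at 13:55 — a 15-minute conflict.

No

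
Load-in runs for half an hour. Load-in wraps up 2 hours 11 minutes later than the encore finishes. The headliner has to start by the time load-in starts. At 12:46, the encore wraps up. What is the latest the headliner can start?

14:27

Load-in ends at 12:46 + 131 min = 14:57.
Load-in starts at 14:57 − 30 min = 14:27.
The headliner is bounded by load-in, so the latest it can start is 14:27.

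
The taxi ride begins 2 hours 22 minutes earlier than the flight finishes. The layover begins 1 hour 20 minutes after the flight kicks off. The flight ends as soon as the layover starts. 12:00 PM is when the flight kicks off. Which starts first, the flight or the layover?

The layover starts at 12:00 PM + 80 min = 1:20 PM.
The flight starts at 12:00 PM and the layover starts at 1:20 PM, so the flight is first.

the flight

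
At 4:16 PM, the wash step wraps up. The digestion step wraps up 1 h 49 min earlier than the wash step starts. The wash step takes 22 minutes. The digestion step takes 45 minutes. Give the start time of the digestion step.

The wash step starts at 4:16 PM − 22 min = 3:54 PM.
The digestion step ends at 3:54 PM − 109 min = 2:05 PM.
The digestion step starts at 2:05 PM − 45 min = 1:20 PM.

1:20 PM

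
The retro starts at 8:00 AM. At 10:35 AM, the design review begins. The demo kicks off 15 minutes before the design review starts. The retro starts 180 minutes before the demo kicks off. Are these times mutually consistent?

The demo starts at 10:35 AM − 15 min = 10:20 AM.
The retro starts at 10:20 AM − 180 min = 7:20 AM.
But the retro is also said to start at 8:00 AM — a 40-minute conflict.

No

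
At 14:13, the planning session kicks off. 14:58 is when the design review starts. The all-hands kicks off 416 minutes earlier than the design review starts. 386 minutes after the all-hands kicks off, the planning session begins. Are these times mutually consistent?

No

The all-hands starts at 14:58 − 416 min = 08:02.
The planning session starts at 08:02 + 386 min = 14:28.
But the planning session is also said to start at 14:13 — a 15-minute conflict.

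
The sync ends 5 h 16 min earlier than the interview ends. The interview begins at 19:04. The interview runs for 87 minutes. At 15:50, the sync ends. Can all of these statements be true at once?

The interview ends at 19:04 + 87 min = 20:31.
The sync ends at 20:31 − 316 min = 15:15.
But the sync is also said to end at 15:50 — a 35-minute conflict.

No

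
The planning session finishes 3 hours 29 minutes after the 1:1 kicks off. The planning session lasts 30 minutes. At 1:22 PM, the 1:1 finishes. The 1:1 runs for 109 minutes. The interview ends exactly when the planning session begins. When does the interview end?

The 1:1 starts at 1:22 PM − 109 min = 11:33 AM.
The planning session ends at 11:33 AM + 209 min = 3:02 PM.
The planning session starts at 3:02 PM − 30 min = 2:32 PM.
So the interview ends at 2:32 PM.

2:32 PM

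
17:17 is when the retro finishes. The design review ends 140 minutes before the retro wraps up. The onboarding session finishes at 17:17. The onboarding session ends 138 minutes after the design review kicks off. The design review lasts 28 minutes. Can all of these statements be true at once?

The design review ends at 17:17 − 140 min = 14:57.
The design review starts at 14:57 − 28 min = 14:29.
The onboarding session ends at 14:29 + 138 min = 16:47.
But the onboarding session is also said to end at 17:17 — a 30-minute conflict.

No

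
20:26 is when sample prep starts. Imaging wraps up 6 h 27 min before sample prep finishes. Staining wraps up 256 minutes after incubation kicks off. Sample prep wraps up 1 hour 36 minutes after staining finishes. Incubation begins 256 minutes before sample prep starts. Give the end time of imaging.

Incubation starts at 20:26 − 256 min = 16:10.
Staining ends at 16:10 + 256 min = 20:26.
Sample prep ends at 20:26 + 96 min = 22:02.
Imaging ends at 22:02 − 387 min = 15:35.

15:35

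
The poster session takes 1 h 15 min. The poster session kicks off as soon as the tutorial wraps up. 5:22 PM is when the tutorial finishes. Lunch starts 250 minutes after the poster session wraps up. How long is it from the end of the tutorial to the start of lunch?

The poster session starts at 5:22 PM.
The poster session ends at 5:22 PM + 75 min = 6:37 PM.
Lunch starts at 6:37 PM + 250 min = 10:47 PM.
From 5:22 PM to 10:47 PM is 5 h 25 min.

5 h 25 min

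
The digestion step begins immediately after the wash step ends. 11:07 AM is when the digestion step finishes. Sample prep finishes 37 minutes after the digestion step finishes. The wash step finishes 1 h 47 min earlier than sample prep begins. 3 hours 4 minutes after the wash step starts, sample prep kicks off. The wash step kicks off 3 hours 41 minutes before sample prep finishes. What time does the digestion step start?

Sample prep ends at 11:07 AM + 37 min = 11:44 AM.
The wash step starts at 11:44 AM − 221 min = 8:03 AM.
Sample prep starts at 8:03 AM + 184 min = 11:07 AM.
The wash step ends at 11:07 AM − 107 min = 9:20 AM.
So the digestion step starts at 9:20 AM.

9:20 AM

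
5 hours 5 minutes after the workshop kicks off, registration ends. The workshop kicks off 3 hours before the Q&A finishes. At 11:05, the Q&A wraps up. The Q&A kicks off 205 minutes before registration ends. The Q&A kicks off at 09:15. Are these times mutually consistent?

No

The workshop starts at 11:05 − 180 min = 08:05.
Registration ends at 08:05 + 305 min = 13:10.
The Q&A starts at 13:10 − 205 min = 09:45.
But the Q&A is also said to start at 09:15 — a 30-minute conflict.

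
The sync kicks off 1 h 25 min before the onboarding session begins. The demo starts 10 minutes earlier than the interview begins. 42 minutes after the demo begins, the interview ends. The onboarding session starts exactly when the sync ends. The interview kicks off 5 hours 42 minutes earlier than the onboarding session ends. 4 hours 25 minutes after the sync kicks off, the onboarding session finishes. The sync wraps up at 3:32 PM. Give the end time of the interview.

1:22 PM

The onboarding session starts at 3:32 PM.
The sync starts at 3:32 PM − 85 min = 2:07 PM.
The onboarding session ends at 2:07 PM + 265 min = 6:32 PM.
The interview starts at 6:32 PM − 342 min = 12:50 PM.
The demo starts at 12:50 PM − 10 min = 12:40 PM.
The interview ends at 12:40 PM + 42 min = 1:22 PM.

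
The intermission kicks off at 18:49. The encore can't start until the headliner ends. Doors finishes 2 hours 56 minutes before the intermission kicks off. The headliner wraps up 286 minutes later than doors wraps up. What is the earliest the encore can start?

Doors ends at 18:49 − 176 min = 15:53.
The headliner ends at 15:53 + 286 min = 20:39.
The encore is bounded by the headliner, so the earliest it can start is 20:39.

20:39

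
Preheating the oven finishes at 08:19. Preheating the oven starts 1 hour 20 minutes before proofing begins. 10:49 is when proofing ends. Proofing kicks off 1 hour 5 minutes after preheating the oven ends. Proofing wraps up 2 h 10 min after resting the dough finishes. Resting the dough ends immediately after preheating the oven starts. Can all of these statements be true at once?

Proofing starts at 08:19 + 65 min = 09:24.
Preheating the oven starts at 09:24 − 80 min = 08:04.
So resting the dough ends at 08:04.
Proofing ends at 08:04 + 130 min = 10:14.
But proofing is also said to end at 10:49 — a 35-minute conflict.

No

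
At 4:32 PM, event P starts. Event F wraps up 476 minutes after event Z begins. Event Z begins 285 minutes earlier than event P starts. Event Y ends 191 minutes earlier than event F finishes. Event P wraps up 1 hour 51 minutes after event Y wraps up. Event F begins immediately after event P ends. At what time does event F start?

6:23 PM

Event Z starts at 4:32 PM − 285 min = 11:47 AM.
Event F ends at 11:47 AM + 476 min = 7:43 PM.
Event Y ends at 7:43 PM − 191 min = 4:32 PM.
Event P ends at 4:32 PM + 111 min = 6:23 PM.
So event F starts at 6:23 PM.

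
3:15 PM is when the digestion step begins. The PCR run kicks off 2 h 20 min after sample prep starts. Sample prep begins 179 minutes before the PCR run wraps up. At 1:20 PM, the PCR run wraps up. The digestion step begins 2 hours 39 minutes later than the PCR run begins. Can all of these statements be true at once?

No

Sample prep starts at 1:20 PM − 179 min = 10:21 AM.
The PCR run starts at 10:21 AM + 140 min = 12:41 PM.
The digestion step starts at 12:41 PM + 159 min = 3:20 PM.
But the digestion step is also said to start at 3:15 PM — a 5-minute conflict.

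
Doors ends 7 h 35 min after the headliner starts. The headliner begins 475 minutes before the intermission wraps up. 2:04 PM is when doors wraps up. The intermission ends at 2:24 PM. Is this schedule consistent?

Yes

The headliner starts at 2:24 PM − 475 min = 6:29 AM.
Doors ends at 6:29 AM + 455 min = 2:04 PM.
That matches the stated 2:04 PM, so the schedule is consistent.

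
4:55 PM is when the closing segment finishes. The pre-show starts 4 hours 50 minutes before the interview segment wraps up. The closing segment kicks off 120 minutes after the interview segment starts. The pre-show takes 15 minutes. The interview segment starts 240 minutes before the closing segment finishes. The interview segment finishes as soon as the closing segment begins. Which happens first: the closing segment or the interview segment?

The interview segment starts at 4:55 PM − 240 min = 12:55 PM.
The closing segment starts at 12:55 PM + 120 min = 2:55 PM.
The closing segment starts at 2:55 PM and the interview segment starts at 12:55 PM, so the interview segment is first.

the interview segment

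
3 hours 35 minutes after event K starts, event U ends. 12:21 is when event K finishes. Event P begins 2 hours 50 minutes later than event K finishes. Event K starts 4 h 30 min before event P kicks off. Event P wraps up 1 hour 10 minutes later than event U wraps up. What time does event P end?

Event P starts at 12:21 + 170 min = 15:11.
Event K starts at 15:11 − 270 min = 10:41.
Event U ends at 10:41 + 215 min = 14:16.
Event P ends at 14:16 + 70 min = 15:26.

15:26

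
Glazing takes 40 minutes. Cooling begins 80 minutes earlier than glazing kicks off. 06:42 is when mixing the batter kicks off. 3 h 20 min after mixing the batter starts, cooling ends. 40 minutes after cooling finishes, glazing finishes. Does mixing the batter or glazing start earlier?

mixing the batter

Cooling ends at 06:42 + 200 min = 10:02.
Glazing ends at 10:02 + 40 min = 10:42.
Glazing starts at 10:42 − 40 min = 10:02.
Mixing the batter starts at 06:42 and glazing starts at 10:02, so mixing the batter is first.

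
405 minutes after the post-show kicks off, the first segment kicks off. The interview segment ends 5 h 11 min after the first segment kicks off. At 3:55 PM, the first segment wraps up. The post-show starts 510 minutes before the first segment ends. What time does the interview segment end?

7:21 PM

The post-show starts at 3:55 PM − 510 min = 7:25 AM.
The first segment starts at 7:25 AM + 405 min = 2:10 PM.
The interview segment ends at 2:10 PM + 311 min = 7:21 PM.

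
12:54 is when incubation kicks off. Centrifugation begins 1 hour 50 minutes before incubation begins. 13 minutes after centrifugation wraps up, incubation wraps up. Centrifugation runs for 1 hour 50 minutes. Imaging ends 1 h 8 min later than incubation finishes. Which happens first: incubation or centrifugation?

centrifugation

Centrifugation starts at 12:54 − 110 min = 11:04.
Incubation starts at 12:54 and centrifugation starts at 11:04, so centrifugation is first.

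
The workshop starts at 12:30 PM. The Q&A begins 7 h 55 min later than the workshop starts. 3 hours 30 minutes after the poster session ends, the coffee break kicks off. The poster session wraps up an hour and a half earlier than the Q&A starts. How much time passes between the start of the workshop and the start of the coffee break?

The Q&A starts at 12:30 PM + 475 min = 8:25 PM.
The poster session ends at 8:25 PM − 90 min = 6:55 PM.
The coffee break starts at 6:55 PM + 210 min = 10:25 PM.
From 12:30 PM to 10:25 PM is 9 h 55 min.

9 h 55 min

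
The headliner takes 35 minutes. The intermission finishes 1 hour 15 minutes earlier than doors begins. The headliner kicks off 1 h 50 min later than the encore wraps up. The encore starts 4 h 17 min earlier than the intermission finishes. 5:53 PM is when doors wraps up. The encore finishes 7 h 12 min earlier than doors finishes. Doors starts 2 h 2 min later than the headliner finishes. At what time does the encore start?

9:36 AM

The encore ends at 5:53 PM − 432 min = 10:41 AM.
The headliner starts at 10:41 AM + 110 min = 12:31 PM.
The headliner ends at 12:31 PM + 35 min = 1:06 PM.
Doors starts at 1:06 PM + 122 min = 3:08 PM.
The intermission ends at 3:08 PM − 75 min = 1:53 PM.
The encore starts at 1:53 PM − 257 min = 9:36 AM.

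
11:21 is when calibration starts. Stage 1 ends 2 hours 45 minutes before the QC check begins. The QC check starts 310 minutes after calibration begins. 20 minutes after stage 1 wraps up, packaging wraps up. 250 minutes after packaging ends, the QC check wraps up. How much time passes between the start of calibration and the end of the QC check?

The QC check starts at 11:21 + 310 min = 16:31.
Stage 1 ends at 16:31 − 165 min = 13:46.
Packaging ends at 13:46 + 20 min = 14:06.
The QC check ends at 14:06 + 250 min = 18:16.
From 11:21 to 18:16 is 6 hours 55 minutes.

6 hours 55 minutes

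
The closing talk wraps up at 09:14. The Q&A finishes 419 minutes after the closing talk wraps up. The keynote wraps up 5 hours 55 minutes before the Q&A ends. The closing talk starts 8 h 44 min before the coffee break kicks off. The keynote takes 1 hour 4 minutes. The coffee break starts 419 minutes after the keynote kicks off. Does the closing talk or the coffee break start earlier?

The Q&A ends at 09:14 + 419 min = 16:13.
The keynote ends at 16:13 − 355 min = 10:18.
The keynote starts at 10:18 − 64 min = 09:14.
The coffee break starts at 09:14 + 419 min = 16:13.
The closing talk starts at 16:13 − 524 min = 07:29.
The closing talk starts at 07:29 and the coffee break starts at 16:13, so the closing talk is first.

the closing talk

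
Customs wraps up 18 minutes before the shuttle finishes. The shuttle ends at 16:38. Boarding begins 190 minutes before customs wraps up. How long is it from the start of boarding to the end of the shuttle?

3 hours 28 minutes

Customs ends at 16:38 − 18 min = 16:20.
Boarding starts at 16:20 − 190 min = 13:10.
From 13:10 to 16:38 is 3 hours 28 minutes.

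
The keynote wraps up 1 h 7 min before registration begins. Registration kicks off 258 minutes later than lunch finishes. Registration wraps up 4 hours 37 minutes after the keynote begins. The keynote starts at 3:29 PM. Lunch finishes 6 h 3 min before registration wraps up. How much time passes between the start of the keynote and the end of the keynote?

1 hour 45 minutes

Registration ends at 3:29 PM + 277 min = 8:06 PM.
Lunch ends at 8:06 PM − 363 min = 2:03 PM.
Registration starts at 2:03 PM + 258 min = 6:21 PM.
The keynote ends at 6:21 PM − 67 min = 5:14 PM.
From 3:29 PM to 5:14 PM is 1 hour 45 minutes.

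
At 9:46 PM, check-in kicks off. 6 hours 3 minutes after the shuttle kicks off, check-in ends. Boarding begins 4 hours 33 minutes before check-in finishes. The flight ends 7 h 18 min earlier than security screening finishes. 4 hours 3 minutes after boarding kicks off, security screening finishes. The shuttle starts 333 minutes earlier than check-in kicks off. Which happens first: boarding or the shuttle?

the shuttle

The shuttle starts at 9:46 PM − 333 min = 4:13 PM.
Check-in ends at 4:13 PM + 363 min = 10:16 PM.
Boarding starts at 10:16 PM − 273 min = 5:43 PM.
Boarding starts at 5:43 PM and the shuttle starts at 4:13 PM, so the shuttle is first.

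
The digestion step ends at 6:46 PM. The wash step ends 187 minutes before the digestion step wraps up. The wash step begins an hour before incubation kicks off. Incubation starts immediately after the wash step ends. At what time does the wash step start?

2:39 PM

The wash step ends at 6:46 PM − 187 min = 3:39 PM.
So incubation starts at 3:39 PM.
The wash step starts at 3:39 PM − 60 min = 2:39 PM.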